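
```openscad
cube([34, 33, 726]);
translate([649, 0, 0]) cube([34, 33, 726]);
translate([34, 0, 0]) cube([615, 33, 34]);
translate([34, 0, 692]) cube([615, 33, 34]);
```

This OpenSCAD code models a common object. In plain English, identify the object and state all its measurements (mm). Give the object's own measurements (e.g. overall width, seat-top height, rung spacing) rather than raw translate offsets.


A rectangular picture frame lying in the x–z plane (depth along y). The opening is 615 mm wide (x) by 658 mm tall (z), surrounded by a border 34 mm wide on all four sides. The frame is 33 mm deep and is made of two full-height vertical stiles with two horizontal rails fitted between them.


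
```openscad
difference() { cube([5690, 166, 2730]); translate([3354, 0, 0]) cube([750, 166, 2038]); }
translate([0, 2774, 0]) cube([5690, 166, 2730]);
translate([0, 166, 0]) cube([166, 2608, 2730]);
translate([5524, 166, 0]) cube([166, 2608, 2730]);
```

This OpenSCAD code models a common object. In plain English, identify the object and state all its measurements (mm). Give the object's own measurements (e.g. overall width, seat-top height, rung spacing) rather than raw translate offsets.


A single room: four walls, each 2730 mm tall and 166 mm thick, enclosing an outside footprint 5690×2940 mm (x × y), no floor or roof. The front and back walls (−y and +y sides) run the full x-width; the side walls fit between their inner faces. A door opening 750 mm wide and 2038 mm tall is cut through the front wall from the floor up, its −x edge 3354 mm from the wall's −x end.


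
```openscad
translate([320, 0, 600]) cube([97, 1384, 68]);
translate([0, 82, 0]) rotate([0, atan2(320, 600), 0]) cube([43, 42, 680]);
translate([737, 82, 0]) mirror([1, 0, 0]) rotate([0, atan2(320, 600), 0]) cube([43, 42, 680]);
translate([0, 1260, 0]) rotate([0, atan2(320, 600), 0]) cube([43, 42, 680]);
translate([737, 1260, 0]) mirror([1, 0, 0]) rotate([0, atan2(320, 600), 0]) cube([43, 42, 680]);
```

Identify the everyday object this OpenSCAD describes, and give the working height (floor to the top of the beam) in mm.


A sawhorse. The overall height is 668 mm.

A beam across two mirrored pairs of raked legs — a sawhorse. The beam's underside is at z = 600 (matching the legs' vertical rise in atan2(320, 600)) and the beam is 68 mm tall, so its top is at 600 + 68 = 668 mm. The raked legs top out at the beam's underside, so that is the highest point.


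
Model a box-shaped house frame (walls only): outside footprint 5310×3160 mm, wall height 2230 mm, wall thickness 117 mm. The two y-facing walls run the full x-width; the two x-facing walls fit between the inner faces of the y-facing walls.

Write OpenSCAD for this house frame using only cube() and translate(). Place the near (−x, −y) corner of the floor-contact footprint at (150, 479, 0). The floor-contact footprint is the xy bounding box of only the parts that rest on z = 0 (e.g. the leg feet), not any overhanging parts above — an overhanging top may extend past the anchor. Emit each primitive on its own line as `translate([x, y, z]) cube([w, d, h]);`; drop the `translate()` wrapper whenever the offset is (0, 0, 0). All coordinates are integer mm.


translate([150, 479, 0]) cube([5310, 117, 2230]);
translate([150, 3522, 0]) cube([5310, 117, 2230]);
translate([150, 596, 0]) cube([117, 2926, 2230]);
translate([5343, 596, 0]) cube([117, 2926, 2230]);


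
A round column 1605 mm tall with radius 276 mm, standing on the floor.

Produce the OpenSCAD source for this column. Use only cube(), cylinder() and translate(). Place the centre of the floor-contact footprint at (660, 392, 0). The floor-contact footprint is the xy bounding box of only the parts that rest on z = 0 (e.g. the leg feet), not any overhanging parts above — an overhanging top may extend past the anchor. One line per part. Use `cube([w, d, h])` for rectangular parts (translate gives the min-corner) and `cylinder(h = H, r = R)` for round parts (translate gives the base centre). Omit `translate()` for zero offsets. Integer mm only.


translate([660, 392, 0]) cylinder(h = 1605, r = 276);


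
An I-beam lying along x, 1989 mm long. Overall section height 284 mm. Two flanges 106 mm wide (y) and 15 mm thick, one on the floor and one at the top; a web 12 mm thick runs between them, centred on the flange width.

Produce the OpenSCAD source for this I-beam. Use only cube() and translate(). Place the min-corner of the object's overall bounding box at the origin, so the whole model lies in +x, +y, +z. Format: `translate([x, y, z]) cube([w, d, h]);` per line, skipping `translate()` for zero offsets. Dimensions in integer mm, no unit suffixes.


cube([1989, 106, 15]);
translate([0, 47, 15]) cube([1989, 12, 254]);
translate([0, 0, 269]) cube([1989, 106, 15]);


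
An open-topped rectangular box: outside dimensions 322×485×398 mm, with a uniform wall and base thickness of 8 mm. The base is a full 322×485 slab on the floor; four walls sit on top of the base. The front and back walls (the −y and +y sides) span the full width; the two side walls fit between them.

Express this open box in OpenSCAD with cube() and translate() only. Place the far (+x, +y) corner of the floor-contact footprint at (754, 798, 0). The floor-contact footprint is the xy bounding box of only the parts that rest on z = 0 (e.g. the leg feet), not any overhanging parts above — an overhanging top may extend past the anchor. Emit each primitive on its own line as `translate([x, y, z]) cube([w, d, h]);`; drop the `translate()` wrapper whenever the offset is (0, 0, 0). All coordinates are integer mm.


translate([432, 313, 0]) cube([322, 485, 8]);
translate([432, 313, 8]) cube([322, 8, 390]);
translate([432, 790, 8]) cube([322, 8, 390]);
translate([432, 321, 8]) cube([8, 469, 390]);
translate([746, 321, 8]) cube([8, 469, 390]);


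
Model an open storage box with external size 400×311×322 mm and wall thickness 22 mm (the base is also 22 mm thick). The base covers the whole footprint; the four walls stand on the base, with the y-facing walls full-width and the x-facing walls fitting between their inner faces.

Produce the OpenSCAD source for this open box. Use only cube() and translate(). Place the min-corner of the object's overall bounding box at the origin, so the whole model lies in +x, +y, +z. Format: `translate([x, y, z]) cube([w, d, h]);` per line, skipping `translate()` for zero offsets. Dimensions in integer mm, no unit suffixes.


cube([400, 311, 22]);
translate([0, 0, 22]) cube([400, 22, 300]);
translate([0, 289, 22]) cube([400, 22, 300]);
translate([0, 22, 22]) cube([22, 267, 300]);
translate([378, 22, 22]) cube([22, 267, 300]);


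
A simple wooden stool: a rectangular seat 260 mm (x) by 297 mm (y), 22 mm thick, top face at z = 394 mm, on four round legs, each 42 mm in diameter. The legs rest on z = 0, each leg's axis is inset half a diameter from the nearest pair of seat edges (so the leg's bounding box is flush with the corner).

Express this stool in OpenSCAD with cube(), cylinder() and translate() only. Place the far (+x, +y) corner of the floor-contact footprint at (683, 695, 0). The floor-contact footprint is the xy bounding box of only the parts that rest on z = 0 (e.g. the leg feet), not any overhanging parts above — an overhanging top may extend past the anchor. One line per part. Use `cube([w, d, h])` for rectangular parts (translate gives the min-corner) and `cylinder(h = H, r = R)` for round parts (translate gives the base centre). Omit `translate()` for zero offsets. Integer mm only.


translate([423, 398, 372]) cube([260, 297, 22]);
translate([444, 419, 0]) cylinder(h = 372, r = 21);
translate([662, 419, 0]) cylinder(h = 372, r = 21);
translate([444, 674, 0]) cylinder(h = 372, r = 21);
translate([662, 674, 0]) cylinder(h = 372, r = 21);


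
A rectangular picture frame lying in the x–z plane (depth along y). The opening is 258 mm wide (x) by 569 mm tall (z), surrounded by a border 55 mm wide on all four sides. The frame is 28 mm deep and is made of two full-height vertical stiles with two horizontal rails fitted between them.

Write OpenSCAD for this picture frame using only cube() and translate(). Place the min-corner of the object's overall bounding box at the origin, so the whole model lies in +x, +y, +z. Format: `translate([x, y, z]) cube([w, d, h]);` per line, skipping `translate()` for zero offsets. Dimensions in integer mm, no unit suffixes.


cube([55, 28, 679]);
translate([313, 0, 0]) cube([55, 28, 679]);
translate([55, 0, 0]) cube([258, 28, 55]);
translate([55, 0, 624]) cube([258, 28, 55]);


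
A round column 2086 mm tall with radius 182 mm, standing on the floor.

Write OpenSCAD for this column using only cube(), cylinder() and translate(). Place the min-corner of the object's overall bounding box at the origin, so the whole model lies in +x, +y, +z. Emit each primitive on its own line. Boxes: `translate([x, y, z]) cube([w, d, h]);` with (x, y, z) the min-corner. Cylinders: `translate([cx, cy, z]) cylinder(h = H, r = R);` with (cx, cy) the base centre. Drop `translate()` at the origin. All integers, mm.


translate([182, 182, 0]) cylinder(h = 2086, r = 182);


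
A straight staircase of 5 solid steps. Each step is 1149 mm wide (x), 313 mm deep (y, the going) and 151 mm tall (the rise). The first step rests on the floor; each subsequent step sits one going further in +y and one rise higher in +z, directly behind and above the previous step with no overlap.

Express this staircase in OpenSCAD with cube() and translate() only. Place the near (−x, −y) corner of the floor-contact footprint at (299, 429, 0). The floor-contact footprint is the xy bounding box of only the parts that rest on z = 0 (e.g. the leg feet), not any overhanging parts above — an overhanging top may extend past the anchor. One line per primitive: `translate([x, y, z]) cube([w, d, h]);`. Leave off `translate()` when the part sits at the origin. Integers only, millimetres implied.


translate([299, 429, 0]) cube([1149, 313, 151]);
translate([299, 742, 151]) cube([1149, 313, 151]);
translate([299, 1055, 302]) cube([1149, 313, 151]);
translate([299, 1368, 453]) cube([1149, 313, 151]);
translate([299, 1681, 604]) cube([1149, 313, 151]);


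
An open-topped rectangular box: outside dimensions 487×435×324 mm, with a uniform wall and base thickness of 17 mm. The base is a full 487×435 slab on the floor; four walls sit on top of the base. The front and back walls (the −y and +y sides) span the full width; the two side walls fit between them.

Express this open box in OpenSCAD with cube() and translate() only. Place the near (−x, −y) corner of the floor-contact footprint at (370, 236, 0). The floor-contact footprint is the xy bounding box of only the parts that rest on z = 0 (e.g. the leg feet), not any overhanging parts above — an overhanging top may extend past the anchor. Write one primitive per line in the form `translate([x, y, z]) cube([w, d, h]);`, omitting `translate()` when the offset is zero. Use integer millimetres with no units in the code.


translate([370, 236, 0]) cube([487, 435, 17]);
translate([370, 236, 17]) cube([487, 17, 307]);
translate([370, 654, 17]) cube([487, 17, 307]);
translate([370, 253, 17]) cube([17, 401, 307]);
translate([840, 253, 17]) cube([17, 401, 307]);


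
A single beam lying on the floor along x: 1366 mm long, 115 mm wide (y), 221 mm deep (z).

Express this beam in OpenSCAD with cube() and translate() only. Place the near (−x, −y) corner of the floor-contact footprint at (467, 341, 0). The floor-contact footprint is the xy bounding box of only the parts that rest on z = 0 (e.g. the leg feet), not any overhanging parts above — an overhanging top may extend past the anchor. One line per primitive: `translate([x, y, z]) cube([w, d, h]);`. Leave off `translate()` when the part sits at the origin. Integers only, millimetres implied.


translate([467, 341, 0]) cube([1366, 115, 221]);


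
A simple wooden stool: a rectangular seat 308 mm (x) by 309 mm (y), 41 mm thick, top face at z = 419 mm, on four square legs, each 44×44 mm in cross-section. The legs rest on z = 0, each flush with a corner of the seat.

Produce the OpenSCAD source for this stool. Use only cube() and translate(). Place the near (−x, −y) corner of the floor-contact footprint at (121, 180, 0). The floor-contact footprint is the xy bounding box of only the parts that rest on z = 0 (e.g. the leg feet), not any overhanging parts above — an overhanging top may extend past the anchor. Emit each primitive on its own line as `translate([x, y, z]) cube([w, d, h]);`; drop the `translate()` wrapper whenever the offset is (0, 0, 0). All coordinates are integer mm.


translate([121, 180, 378]) cube([308, 309, 41]);
translate([121, 180, 0]) cube([44, 44, 378]);
translate([385, 180, 0]) cube([44, 44, 378]);
translate([121, 445, 0]) cube([44, 44, 378]);
translate([385, 445, 0]) cube([44, 44, 378]);


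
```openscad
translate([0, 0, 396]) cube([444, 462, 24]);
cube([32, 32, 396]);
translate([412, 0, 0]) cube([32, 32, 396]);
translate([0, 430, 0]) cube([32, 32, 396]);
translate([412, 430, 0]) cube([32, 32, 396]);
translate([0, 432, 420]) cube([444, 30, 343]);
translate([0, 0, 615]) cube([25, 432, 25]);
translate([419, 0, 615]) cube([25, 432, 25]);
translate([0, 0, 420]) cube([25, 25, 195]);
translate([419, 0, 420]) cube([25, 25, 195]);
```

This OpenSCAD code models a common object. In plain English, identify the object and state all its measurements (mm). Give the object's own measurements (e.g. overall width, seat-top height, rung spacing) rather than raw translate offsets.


A chair. The seat is a 444×462×24 mm slab with its top at z = 420 mm, on four 32×32 mm corner legs (flush with the seat edges, standing on z = 0). A flat backrest 30 mm thick, 343 mm tall, spans the full seat width and rises from the seat top along its +y edge, rear face flush with the rear of the seat. Two armrests of 25×25 mm section run along each side from the seat's front edge to the front of the backrest, top faces 220 mm above the seat top and outer faces flush with the seat's x-edges; a 25×25 mm post under the front of each armrest stands on the seat at the front corner.


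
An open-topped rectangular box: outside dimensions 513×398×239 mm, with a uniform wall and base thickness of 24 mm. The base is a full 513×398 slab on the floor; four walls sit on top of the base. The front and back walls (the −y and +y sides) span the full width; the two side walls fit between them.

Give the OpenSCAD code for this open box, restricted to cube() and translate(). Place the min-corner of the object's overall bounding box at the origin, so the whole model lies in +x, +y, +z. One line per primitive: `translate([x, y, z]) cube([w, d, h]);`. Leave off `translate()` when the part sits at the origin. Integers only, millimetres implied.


cube([513, 398, 24]);
translate([0, 0, 24]) cube([513, 24, 215]);
translate([0, 374, 24]) cube([513, 24, 215]);
translate([0, 24, 24]) cube([24, 350, 215]);
translate([489, 24, 24]) cube([24, 350, 215]);


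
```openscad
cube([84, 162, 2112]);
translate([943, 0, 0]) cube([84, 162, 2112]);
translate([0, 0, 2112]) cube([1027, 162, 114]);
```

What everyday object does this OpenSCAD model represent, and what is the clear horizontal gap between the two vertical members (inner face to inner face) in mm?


A door frame. The clear opening width is 859 mm.

Two 2112 mm tall posts with a header on top — a door frame. The left jamb is 84 mm wide at x = 0; the right jamb starts at x = 943. The clear opening is 943 − 84 = 859 mm.


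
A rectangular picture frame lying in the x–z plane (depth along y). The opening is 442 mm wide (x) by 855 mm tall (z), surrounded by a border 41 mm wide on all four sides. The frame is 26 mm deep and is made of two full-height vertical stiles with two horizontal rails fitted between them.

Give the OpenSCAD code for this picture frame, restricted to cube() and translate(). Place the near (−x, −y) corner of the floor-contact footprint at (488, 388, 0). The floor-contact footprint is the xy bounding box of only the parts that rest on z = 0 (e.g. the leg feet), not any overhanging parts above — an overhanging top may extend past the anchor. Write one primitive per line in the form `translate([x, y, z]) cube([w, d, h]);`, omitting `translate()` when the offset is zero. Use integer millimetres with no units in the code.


translate([488, 388, 0]) cube([41, 26, 937]);
translate([971, 388, 0]) cube([41, 26, 937]);
translate([529, 388, 0]) cube([442, 26, 41]);
translate([529, 388, 896]) cube([442, 26, 41]);


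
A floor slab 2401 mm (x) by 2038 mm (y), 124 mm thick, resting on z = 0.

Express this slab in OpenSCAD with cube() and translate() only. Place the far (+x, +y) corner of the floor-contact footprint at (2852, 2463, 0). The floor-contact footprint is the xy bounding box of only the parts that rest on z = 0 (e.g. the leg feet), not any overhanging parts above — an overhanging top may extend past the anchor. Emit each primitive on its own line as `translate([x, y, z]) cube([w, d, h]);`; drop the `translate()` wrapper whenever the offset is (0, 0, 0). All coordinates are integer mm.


translate([451, 425, 0]) cube([2401, 2038, 124]);


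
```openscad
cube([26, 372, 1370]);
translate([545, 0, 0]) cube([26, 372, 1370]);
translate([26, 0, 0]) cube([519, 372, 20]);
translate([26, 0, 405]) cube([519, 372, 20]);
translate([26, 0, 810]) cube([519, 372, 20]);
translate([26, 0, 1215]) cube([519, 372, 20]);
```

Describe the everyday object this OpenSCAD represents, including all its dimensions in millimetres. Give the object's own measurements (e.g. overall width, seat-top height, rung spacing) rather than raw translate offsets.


An open bookshelf. Two side panels, each 26 mm thick, 372 mm deep and 1370 mm tall, stand 571 mm apart (outside-to-outside). Between them sit 4 shelves, each 20 mm thick and 372 mm deep, spanning the full gap between the sides. The bottom shelf rests on the floor (its underside at z = 0) and the clear gap between one shelf's top and the next shelf's underside is 385 mm.


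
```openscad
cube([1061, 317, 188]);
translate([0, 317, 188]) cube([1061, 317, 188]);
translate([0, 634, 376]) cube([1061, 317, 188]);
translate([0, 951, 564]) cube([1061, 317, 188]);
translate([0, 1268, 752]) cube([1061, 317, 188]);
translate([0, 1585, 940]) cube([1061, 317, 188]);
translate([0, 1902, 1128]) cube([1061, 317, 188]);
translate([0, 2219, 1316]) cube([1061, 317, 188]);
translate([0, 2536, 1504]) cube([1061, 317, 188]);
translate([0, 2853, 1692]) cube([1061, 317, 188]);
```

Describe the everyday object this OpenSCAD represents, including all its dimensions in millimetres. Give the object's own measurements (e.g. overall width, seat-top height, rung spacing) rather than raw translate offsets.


A straight staircase of 10 solid steps. Each step is 1061 mm wide (x), 317 mm deep (y, the going) and 188 mm tall (the rise). The first step rests on the floor; each subsequent step sits one going further in +y and one rise higher in +z, directly behind and above the previous step with no overlap.


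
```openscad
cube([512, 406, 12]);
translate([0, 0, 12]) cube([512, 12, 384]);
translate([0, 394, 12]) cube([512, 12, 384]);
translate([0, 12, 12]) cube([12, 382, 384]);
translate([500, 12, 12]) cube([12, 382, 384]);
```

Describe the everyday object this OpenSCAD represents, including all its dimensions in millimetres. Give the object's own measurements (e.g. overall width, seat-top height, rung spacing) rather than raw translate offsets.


An open-topped rectangular box: outside dimensions 512×406×396 mm, with a uniform wall and base thickness of 12 mm. The base is a full 512×406 slab on the floor; four walls sit on top of the base. The front and back walls (the −y and +y sides) span the full width; the two side walls fit between them.


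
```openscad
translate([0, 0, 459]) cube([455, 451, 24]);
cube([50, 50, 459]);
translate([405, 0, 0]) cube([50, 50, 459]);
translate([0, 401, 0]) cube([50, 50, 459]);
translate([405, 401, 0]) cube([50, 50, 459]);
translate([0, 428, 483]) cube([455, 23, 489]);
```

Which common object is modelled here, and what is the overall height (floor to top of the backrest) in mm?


A chair. The overall height is 972 mm.

A slab on four corner posts with a tall panel at the back — a chair. The seat slab sits at z = 459 with thickness 24, and the 489 mm backrest starts at the seat top, so the overall height is 459 + 24 + 489 = 972 mm.


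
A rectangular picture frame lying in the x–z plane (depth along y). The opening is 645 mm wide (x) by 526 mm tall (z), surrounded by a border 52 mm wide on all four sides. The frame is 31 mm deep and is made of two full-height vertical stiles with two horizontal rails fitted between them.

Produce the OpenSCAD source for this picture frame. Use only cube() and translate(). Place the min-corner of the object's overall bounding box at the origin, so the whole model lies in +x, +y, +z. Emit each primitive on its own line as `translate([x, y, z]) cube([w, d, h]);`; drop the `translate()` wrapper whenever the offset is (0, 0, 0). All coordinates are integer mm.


cube([52, 31, 630]);
translate([697, 0, 0]) cube([52, 31, 630]);
translate([52, 0, 0]) cube([645, 31, 52]);
translate([52, 0, 578]) cube([645, 31, 52]);


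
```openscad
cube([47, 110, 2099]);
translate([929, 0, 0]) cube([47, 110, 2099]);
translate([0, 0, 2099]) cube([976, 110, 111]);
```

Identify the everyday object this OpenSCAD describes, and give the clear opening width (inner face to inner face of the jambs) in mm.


A door frame. The clear opening width is 882 mm.

Two 2099 mm tall posts with a header on top — a door frame. The left jamb is 47 mm wide at x = 0; the right jamb starts at x = 929. The clear opening is 929 − 47 = 882 mm.


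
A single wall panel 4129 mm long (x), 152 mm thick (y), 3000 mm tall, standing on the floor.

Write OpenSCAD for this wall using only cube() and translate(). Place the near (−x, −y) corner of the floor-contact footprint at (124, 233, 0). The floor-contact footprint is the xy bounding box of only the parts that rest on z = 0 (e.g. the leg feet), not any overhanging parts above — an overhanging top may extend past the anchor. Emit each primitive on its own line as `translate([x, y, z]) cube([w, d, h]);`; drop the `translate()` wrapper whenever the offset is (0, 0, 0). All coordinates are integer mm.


translate([124, 233, 0]) cube([4129, 152, 3000]);


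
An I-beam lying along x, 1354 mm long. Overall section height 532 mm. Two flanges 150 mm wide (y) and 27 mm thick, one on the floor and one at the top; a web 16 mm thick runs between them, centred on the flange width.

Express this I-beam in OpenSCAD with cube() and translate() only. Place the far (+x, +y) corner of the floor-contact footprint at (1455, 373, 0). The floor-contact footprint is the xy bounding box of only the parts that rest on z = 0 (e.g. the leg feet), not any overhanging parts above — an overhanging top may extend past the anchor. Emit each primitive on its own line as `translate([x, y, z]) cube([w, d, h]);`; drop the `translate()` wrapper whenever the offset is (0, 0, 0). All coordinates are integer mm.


translate([101, 223, 0]) cube([1354, 150, 27]);
translate([101, 290, 27]) cube([1354, 16, 478]);
translate([101, 223, 505]) cube([1354, 150, 27]);


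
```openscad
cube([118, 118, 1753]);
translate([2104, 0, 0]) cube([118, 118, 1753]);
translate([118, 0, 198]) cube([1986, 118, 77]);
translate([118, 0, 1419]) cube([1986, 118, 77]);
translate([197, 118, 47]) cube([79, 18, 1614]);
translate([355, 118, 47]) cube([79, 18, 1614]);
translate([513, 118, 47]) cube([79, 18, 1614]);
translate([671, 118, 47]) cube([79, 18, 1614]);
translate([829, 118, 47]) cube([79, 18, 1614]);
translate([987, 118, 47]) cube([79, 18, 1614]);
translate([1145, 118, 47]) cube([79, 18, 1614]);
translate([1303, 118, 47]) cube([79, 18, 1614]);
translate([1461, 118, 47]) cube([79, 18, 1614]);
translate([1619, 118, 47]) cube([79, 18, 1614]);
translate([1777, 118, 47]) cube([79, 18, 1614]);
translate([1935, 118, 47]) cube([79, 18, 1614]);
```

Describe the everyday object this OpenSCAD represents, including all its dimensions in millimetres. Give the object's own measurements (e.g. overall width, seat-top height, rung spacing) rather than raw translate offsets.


A fence section. Two 118×118 mm posts, 1753 mm tall, stand on the floor with a clear span of 1986 mm between their inner faces. Two horizontal rails of 118×77 mm section span the gap between the posts with their undersides at z = 198 mm and z = 1419 mm, flush with the posts' −y face. 12 pickets, each 79 mm wide, 18 mm thick and 1614 mm tall, are fixed to the +y face of the rails with their bottoms at z = 47 mm, spaced across the span with a 79 mm gap after the −x post and between neighbouring pickets, with 90 mm left before the +x post.


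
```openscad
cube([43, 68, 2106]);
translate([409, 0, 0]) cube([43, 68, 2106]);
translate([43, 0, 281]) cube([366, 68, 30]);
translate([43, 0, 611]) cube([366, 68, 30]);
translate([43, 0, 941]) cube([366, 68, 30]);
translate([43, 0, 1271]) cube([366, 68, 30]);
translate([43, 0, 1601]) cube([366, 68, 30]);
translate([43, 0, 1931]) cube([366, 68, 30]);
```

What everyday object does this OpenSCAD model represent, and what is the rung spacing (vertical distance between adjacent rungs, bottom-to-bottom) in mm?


A ladder. The rung spacing is 330 mm.

Two tall 43×68 posts with 6 short bars between them — a ladder. Adjacent rungs sit at z = 281 and z = 611, so the spacing is 611 − 281 = 330 mm.


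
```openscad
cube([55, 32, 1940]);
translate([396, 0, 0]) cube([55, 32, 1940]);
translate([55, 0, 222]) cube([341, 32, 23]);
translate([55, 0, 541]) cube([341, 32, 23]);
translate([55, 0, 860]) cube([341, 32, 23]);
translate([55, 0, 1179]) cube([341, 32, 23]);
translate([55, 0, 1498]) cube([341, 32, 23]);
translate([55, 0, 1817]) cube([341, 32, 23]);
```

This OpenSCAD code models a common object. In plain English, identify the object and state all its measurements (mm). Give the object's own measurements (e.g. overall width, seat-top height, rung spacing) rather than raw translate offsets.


A straight ladder. Two 55×32 mm vertical rails, 1940 mm tall, stand 451 mm apart (outside-to-outside) with their front faces coplanar on the −y side. 6 rungs, each 32 mm deep and 23 mm tall, span between the inner faces of the rails, front faces flush with the rails. The lowest rung's underside is at z = 222 mm and rungs are spaced 319 mm apart (underside to underside).


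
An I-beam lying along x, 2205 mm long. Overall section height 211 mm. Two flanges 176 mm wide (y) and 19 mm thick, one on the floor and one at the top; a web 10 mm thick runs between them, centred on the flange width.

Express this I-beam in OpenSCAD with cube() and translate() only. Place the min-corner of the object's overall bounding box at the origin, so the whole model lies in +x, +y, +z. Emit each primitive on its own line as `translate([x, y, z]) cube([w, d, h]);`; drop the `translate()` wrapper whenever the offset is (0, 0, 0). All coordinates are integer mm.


cube([2205, 176, 19]);
translate([0, 83, 19]) cube([2205, 10, 173]);
translate([0, 0, 192]) cube([2205, 176, 19]);


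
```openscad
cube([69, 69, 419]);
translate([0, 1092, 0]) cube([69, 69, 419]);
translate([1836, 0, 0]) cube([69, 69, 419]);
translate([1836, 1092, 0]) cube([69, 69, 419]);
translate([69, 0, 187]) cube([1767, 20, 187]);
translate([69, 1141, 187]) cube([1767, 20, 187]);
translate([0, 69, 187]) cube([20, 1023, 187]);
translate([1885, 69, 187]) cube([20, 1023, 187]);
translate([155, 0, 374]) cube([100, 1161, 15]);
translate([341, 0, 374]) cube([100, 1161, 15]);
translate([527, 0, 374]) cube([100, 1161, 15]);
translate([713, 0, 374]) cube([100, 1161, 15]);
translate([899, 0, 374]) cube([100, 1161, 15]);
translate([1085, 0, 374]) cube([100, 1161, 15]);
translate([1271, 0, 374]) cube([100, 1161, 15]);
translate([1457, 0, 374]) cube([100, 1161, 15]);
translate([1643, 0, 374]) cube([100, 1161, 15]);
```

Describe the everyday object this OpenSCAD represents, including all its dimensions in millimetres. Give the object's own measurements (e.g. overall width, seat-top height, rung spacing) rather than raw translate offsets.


A bed frame 1905 mm long (x) by 1161 mm wide (y). Four 69×69 mm corner posts, 419 mm tall, at the corners of the footprint. Four rails of 20 mm thickness and 187 mm height run between adjacent posts with their undersides at z = 187 mm, their outer faces flush with the outside of the frame (the two x-running rails run between the posts' inner faces; the two y-running rails run between the posts' inner faces). 9 slats, each 100 mm wide (x) and 15 mm thick, lie across the top of the two x-running rails, running the full 1161 mm width of the frame in y; along x they sit between the end posts with a 86 mm gap after the −x posts and between neighbouring slats, leaving 93 mm before the +x posts.


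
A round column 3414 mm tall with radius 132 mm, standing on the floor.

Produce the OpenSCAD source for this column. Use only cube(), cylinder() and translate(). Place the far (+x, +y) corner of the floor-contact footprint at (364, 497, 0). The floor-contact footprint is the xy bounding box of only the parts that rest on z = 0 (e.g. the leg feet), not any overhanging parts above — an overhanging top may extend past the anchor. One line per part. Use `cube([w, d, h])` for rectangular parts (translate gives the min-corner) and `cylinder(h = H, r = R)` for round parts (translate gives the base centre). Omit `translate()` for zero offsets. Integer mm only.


translate([232, 365, 0]) cylinder(h = 3414, r = 132);


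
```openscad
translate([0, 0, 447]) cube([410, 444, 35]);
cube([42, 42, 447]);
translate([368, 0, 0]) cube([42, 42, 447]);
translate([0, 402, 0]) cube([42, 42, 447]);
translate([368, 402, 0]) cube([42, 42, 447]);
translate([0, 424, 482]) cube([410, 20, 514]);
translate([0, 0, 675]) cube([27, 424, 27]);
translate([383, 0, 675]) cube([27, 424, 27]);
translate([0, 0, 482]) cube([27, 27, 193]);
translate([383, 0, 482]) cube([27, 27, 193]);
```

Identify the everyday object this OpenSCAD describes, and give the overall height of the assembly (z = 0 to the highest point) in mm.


A chair. The overall height is 996 mm.

A slab on four corner posts with a tall panel at the back — a chair. The seat slab sits at z = 447 with thickness 35, and the 514 mm backrest starts at the seat top, so the overall height is 447 + 35 + 514 = 996 mm.


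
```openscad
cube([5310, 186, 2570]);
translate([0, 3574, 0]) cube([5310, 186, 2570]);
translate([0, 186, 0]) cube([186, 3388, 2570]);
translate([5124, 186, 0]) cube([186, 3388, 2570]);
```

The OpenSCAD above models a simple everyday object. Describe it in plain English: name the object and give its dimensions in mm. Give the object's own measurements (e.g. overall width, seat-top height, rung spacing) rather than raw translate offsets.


The wall frame of a small rectangular building: four walls, each 2570 mm tall and 186 mm thick, enclosing a footprint 5310 mm (x) by 3760 mm (y) outside-to-outside, with no floor or roof. The front and back walls (the −y and +y sides) span the full width; the two side walls fit between them.


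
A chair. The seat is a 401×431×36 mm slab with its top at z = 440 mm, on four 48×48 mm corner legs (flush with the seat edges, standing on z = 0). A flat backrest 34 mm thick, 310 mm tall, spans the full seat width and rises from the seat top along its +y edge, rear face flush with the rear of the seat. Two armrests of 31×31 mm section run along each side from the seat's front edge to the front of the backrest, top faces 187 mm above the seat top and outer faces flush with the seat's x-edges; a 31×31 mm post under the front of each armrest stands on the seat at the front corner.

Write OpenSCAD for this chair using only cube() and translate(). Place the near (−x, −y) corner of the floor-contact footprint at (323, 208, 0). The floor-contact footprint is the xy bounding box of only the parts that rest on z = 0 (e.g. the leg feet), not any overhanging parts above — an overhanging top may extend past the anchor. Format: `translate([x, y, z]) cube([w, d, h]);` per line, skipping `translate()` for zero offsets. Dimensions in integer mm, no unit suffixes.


translate([323, 208, 404]) cube([401, 431, 36]);
translate([323, 208, 0]) cube([48, 48, 404]);
translate([676, 208, 0]) cube([48, 48, 404]);
translate([323, 591, 0]) cube([48, 48, 404]);
translate([676, 591, 0]) cube([48, 48, 404]);
translate([323, 605, 440]) cube([401, 34, 310]);
translate([323, 208, 596]) cube([31, 397, 31]);
translate([693, 208, 596]) cube([31, 397, 31]);
translate([323, 208, 440]) cube([31, 31, 156]);
translate([693, 208, 440]) cube([31, 31, 156]);


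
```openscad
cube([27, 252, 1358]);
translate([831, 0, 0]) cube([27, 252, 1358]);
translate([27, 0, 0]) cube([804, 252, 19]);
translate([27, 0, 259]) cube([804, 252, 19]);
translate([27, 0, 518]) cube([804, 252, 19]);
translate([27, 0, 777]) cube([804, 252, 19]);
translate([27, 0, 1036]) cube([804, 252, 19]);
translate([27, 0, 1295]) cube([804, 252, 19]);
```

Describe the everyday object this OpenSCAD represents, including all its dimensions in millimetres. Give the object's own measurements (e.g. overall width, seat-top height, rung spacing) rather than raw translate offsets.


An open bookshelf. Two side panels, each 27 mm thick, 252 mm deep and 1358 mm tall, stand 858 mm apart (outside-to-outside). Between them sit 6 shelves, each 19 mm thick and 252 mm deep, spanning the full gap between the sides. The bottom shelf rests on the floor (its underside at z = 0) and the clear gap between one shelf's top and the next shelf's underside is 240 mm.


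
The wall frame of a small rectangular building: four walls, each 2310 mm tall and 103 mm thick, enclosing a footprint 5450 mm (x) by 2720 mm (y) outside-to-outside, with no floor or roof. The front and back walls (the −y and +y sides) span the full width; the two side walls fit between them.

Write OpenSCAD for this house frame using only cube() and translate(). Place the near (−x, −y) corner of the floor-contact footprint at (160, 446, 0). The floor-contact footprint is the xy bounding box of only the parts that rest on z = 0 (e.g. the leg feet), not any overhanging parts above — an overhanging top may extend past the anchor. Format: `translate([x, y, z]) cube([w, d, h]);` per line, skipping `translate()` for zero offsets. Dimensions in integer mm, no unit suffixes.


translate([160, 446, 0]) cube([5450, 103, 2310]);
translate([160, 3063, 0]) cube([5450, 103, 2310]);
translate([160, 549, 0]) cube([103, 2514, 2310]);
translate([5507, 549, 0]) cube([103, 2514, 2310]);


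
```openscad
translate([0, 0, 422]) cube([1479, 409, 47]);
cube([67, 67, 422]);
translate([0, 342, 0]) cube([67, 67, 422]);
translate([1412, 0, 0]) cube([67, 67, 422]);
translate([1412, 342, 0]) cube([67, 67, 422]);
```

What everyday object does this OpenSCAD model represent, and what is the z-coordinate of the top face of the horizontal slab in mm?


A bench. The seat-top height is 469 mm.

A long slab on four corner posts — a bench. The slab sits at z = 422 with thickness 47, so the top is 422 + 47 = 469 mm.


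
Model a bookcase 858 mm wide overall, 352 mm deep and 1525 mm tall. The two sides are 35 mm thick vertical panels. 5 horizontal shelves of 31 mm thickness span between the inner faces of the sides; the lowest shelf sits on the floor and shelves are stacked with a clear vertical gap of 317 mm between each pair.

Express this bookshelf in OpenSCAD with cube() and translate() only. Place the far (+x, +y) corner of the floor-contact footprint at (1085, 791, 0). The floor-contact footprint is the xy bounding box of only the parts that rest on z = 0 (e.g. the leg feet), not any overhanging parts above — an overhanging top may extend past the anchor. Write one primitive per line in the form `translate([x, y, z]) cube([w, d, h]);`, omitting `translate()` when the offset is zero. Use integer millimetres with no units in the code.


translate([227, 439, 0]) cube([35, 352, 1525]);
translate([1050, 439, 0]) cube([35, 352, 1525]);
translate([262, 439, 0]) cube([788, 352, 31]);
translate([262, 439, 348]) cube([788, 352, 31]);
translate([262, 439, 696]) cube([788, 352, 31]);
translate([262, 439, 1044]) cube([788, 352, 31]);
translate([262, 439, 1392]) cube([788, 352, 31]);


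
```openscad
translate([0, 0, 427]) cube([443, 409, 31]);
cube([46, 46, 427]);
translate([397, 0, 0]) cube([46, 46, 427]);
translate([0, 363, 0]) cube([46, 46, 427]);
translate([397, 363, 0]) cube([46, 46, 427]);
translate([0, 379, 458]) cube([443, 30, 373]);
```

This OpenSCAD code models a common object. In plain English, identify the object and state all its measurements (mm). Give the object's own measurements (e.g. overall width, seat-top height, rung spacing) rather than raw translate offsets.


A chair. The seat is a 443×409×31 mm slab with its top at z = 458 mm, on four 46×46 mm corner legs (flush with the seat edges, standing on z = 0). A flat backrest 30 mm thick, 373 mm tall, spans the full seat width and rises from the seat top along its +y edge, rear face flush with the rear of the seat.


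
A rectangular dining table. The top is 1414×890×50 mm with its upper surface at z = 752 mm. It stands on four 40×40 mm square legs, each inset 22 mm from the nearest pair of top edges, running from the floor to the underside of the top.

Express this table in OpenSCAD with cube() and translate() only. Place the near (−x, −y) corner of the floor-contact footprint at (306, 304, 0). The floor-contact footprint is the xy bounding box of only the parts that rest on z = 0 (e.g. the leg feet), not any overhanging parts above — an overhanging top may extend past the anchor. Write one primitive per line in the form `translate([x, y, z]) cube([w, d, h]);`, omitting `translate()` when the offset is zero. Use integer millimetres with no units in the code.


// leg_h = 752 - 50 = 702
translate([284, 282, 702]) cube([1414, 890, 50]);
translate([306, 304, 0]) cube([40, 40, 702]);
translate([1636, 304, 0]) cube([40, 40, 702]);
translate([306, 1110, 0]) cube([40, 40, 702]);
translate([1636, 1110, 0]) cube([40, 40, 702]);


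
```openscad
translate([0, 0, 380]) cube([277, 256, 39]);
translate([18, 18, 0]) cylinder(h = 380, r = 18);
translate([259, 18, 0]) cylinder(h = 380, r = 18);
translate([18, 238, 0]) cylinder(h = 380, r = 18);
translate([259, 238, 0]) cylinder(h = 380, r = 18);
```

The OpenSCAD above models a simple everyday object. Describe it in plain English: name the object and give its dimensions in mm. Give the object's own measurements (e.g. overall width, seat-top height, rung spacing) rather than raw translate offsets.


A simple wooden stool: a rectangular seat 277 mm (x) by 256 mm (y), 39 mm thick, top face at z = 419 mm, on four round legs, each 36 mm in diameter. The legs rest on z = 0, each leg's axis is inset half a diameter from the nearest pair of seat edges (so the leg's bounding box is flush with the corner).


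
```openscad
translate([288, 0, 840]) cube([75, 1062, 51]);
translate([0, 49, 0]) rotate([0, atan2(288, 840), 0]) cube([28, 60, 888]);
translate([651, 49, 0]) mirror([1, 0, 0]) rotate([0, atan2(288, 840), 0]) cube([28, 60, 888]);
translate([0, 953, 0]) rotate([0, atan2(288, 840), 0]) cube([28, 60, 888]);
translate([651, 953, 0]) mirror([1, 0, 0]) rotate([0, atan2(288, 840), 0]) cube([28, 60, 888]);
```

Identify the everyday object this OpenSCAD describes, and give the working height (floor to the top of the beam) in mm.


A sawhorse. The overall height is 891 mm.

A beam across two mirrored pairs of raked legs — a sawhorse. The beam's underside is at z = 840 (matching the legs' vertical rise in atan2(288, 840)) and the beam is 51 mm tall, so its top is at 840 + 51 = 891 mm. The raked legs top out at the beam's underside, so that is the highest point.


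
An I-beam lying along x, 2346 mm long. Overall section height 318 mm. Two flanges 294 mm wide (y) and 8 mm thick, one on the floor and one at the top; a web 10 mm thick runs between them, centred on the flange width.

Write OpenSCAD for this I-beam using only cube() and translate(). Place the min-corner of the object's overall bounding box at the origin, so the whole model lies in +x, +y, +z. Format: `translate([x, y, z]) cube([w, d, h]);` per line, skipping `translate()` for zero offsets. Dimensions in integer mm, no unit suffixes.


cube([2346, 294, 8]);
translate([0, 142, 8]) cube([2346, 10, 302]);
translate([0, 0, 310]) cube([2346, 294, 8]);
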